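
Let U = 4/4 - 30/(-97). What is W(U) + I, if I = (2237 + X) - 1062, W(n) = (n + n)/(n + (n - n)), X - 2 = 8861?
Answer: 10040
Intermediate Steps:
X = 8863 (X = 2 + 8861 = 8863)
U = 127/97 (U = 4*(¼) - 30*(-1/97) = 1 + 30/97 = 127/97 ≈ 1.3093)
W(n) = 2 (W(n) = (2*n)/(n + 0) = (2*n)/n = 2)
I = 10038 (I = (2237 + 8863) - 1062 = 11100 - 1062 = 10038)
W(U) + I = 2 + 10038 = 10040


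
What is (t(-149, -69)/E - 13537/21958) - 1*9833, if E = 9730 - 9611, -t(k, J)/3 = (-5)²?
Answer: -25696906419/2613002 ≈ -9834.3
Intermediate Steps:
t(k, J) = -75 (t(k, J) = -3*(-5)² = -3*25 = -75)
E = 119
(t(-149, -69)/E - 13537/21958) - 1*9833 = (-75/119 - 13537/21958) - 1*9833 = (-75*1/119 - 13537*1/21958) - 9833 = (-75/119 - 13537/21958) - 9833 = -3257753/2613002 - 9833 = -25696906419/2613002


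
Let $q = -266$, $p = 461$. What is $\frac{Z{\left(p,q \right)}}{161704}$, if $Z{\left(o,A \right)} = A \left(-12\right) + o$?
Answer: $\frac{3653}{161704} \approx 0.022591$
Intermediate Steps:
$Z{\left(o,A \right)} = o - 12 A$ ($Z{\left(o,A \right)} = - 12 A + o = o - 12 A$)
$\frac{Z{\left(p,q \right)}}{161704} = \frac{461 - -3192}{161704} = \left(461 + 3192\right) \frac{1}{161704} = 3653 \cdot \frac{1}{161704} = \frac{3653}{161704}$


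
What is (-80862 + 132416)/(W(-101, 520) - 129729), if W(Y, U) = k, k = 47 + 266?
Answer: -25777/64708 ≈ -0.39836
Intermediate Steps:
k = 313
W(Y, U) = 313
(-80862 + 132416)/(W(-101, 520) - 129729) = (-80862 + 132416)/(313 - 129729) = 51554/(-129416) = 51554*(-1/129416) = -25777/64708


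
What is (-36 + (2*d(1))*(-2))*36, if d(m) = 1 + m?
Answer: -1584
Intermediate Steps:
(-36 + (2*d(1))*(-2))*36 = (-36 + (2*(1 + 1))*(-2))*36 = (-36 + (2*2)*(-2))*36 = (-36 + 4*(-2))*36 = (-36 - 8)*36 = -44*36 = -1584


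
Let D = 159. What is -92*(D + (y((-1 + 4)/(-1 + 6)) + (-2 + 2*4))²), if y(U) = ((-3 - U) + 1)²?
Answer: -18504512/625 ≈ -29607.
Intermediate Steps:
y(U) = (-2 - U)²
-92*(D + (y((-1 + 4)/(-1 + 6)) + (-2 + 2*4))²) = -92*(159 + ((2 + (-1 + 4)/(-1 + 6))² + (-2 + 2*4))²) = -92*(159 + ((2 + 3/5)² + (-2 + 8))²) = -92*(159 + ((2 + 3*(⅕))² + 6)²) = -92*(159 + ((2 + ⅗)² + 6)²) = -92*(159 + ((13/5)² + 6)²) = -92*(159 + (169/25 + 6)²) = -92*(159 + (319/25)²) = -92*(159 + 101761/625) = -92*201136/625 = -18504512/625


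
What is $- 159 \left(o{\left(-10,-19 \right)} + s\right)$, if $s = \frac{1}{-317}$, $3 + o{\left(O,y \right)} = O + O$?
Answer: $\frac{1159428}{317} \approx 3657.5$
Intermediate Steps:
$o{\left(O,y \right)} = -3 + 2 O$ ($o{\left(O,y \right)} = -3 + \left(O + O\right) = -3 + 2 O$)
$s = - \frac{1}{317} \approx -0.0031546$
$- 159 \left(o{\left(-10,-19 \right)} + s\right) = - 159 \left(\left(-3 + 2 \left(-10\right)\right) - \frac{1}{317}\right) = - 159 \left(\left(-3 - 20\right) - \frac{1}{317}\right) = - 159 \left(-23 - \frac{1}{317}\right) = \left(-159\right) \left(- \frac{7292}{317}\right) = \frac{1159428}{317}$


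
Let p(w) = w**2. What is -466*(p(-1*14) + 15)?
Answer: -98326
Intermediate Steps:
-466*(p(-1*14) + 15) = -466*((-1*14)**2 + 15) = -466*((-14)**2 + 15) = -466*(196 + 15) = -466*211 = -98326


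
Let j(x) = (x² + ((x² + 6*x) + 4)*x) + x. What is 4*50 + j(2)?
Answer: 246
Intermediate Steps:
j(x) = x + x² + x*(4 + x² + 6*x) (j(x) = (x² + (4 + x² + 6*x)*x) + x = (x² + x*(4 + x² + 6*x)) + x = x + x² + x*(4 + x² + 6*x))
4*50 + j(2) = 4*50 + 2*(5 + 2² + 7*2) = 200 + 2*(5 + 4 + 14) = 200 + 2*23 = 200 + 46 = 246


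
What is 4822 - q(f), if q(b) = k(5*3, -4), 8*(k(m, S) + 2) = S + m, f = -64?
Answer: 38581/8 ≈ 4822.6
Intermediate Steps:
k(m, S) = -2 + S/8 + m/8 (k(m, S) = -2 + (S + m)/8 = -2 + (S/8 + m/8) = -2 + S/8 + m/8)
q(b) = -5/8 (q(b) = -2 + (⅛)*(-4) + (5*3)/8 = -2 - ½ + (⅛)*15 = -2 - ½ + 15/8 = -5/8)
4822 - q(f) = 4822 - 1*(-5/8) = 4822 + 5/8 = 38581/8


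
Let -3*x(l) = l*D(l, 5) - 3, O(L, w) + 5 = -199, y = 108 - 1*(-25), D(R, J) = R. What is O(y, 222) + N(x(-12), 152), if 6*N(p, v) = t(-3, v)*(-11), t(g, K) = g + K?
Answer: -2863/6 ≈ -477.17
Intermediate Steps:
t(g, K) = K + g
y = 133 (y = 108 + 25 = 133)
O(L, w) = -204 (O(L, w) = -5 - 199 = -204)
x(l) = 1 - l²/3 (x(l) = -(l*l - 3)/3 = -(l² - 3)/3 = -(-3 + l²)/3 = 1 - l²/3)
N(p, v) = 11/2 - 11*v/6 (N(p, v) = ((v - 3)*(-11))/6 = ((-3 + v)*(-11))/6 = (33 - 11*v)/6 = 11/2 - 11*v/6)
O(y, 222) + N(x(-12), 152) = -204 + (11/2 - 11/6*152) = -204 + (11/2 - 836/3) = -204 - 1639/6 = -2863/6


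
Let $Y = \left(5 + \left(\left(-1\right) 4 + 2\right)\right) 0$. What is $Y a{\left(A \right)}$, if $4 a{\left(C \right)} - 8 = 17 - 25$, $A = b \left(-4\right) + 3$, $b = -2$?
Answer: $0$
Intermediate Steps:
$Y = 0$ ($Y = \left(5 + \left(-4 + 2\right)\right) 0 = \left(5 - 2\right) 0 = 3 \cdot 0 = 0$)
$A = 11$ ($A = \left(-2\right) \left(-4\right) + 3 = 8 + 3 = 11$)
$a{\left(C \right)} = 0$ ($a{\left(C \right)} = 2 + \frac{17 - 25}{4} = 2 + \frac{1}{4} \left(-8\right) = 2 - 2 = 0$)
$Y a{\left(A \right)} = 0 \cdot 0 = 0$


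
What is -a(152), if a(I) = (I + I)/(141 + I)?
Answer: -304/293 ≈ -1.0375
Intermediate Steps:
a(I) = 2*I/(141 + I) (a(I) = (2*I)/(141 + I) = 2*I/(141 + I))
-a(152) = -2*152/(141 + 152) = -2*152/293 = -1*304/293 = -304/293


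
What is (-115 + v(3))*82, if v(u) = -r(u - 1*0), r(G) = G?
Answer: -9676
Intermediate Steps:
v(u) = -u (v(u) = -(u - 1*0) = -(u + 0) = -u)
(-115 + v(3))*82 = (-115 - 1*3)*82 = (-115 - 3)*82 = -118*82 = -9676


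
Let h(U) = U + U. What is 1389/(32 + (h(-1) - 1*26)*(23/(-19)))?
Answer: 26391/1252 ≈ 21.079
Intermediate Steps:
h(U) = 2*U
1389/(32 + (h(-1) - 1*26)*(23/(-19))) = 1389/(32 + (2*(-1) - 1*26)*(23/(-19))) = 1389/(32 + (-2 - 26)*(23*(-1/19))) = 1389/(32 - 28*(-23/19)) = 1389/(32 + 644/19) = 1389/(1252/19) = 1389*(19/1252) = 26391/1252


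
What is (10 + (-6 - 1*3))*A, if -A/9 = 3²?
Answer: -81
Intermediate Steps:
A = -81 (A = -9*3² = -9*9 = -81)
(10 + (-6 - 1*3))*A = (10 + (-6 - 1*3))*(-81) = (10 + (-6 - 3))*(-81) = (10 - 9)*(-81) = 1*(-81) = -81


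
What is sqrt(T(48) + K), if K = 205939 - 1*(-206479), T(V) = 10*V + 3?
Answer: sqrt(412901) ≈ 642.57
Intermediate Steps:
T(V) = 3 + 10*V
K = 412418 (K = 205939 + 206479 = 412418)
sqrt(T(48) + K) = sqrt((3 + 10*48) + 412418) = sqrt((3 + 480) + 412418) = sqrt(483 + 412418) = sqrt(412901)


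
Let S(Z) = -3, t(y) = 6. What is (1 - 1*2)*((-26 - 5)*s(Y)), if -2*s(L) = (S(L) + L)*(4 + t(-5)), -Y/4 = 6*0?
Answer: 465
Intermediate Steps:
Y = 0 (Y = -24*0 = -4*0 = 0)
s(L) = 15 - 5*L (s(L) = -(-3 + L)*(4 + 6)/2 = -(-3 + L)*10/2 = -(-30 + 10*L)/2 = 15 - 5*L)
(1 - 1*2)*((-26 - 5)*s(Y)) = (1 - 1*2)*((-26 - 5)*(15 - 5*0)) = (1 - 2)*(-31*(15 + 0)) = -(-31)*15 = -1*(-465) = 465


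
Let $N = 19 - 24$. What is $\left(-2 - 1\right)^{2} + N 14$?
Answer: $-61$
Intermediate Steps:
$N = -5$ ($N = 19 - 24 = -5$)
$\left(-2 - 1\right)^{2} + N 14 = \left(-2 - 1\right)^{2} - 70 = \left(-3\right)^{2} - 70 = 9 - 70 = -61$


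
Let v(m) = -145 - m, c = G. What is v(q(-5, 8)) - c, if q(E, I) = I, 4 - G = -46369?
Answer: -46526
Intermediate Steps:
G = 46373 (G = 4 - 1*(-46369) = 4 + 46369 = 46373)
c = 46373
v(q(-5, 8)) - c = (-145 - 1*8) - 1*46373 = (-145 - 8) - 46373 = -153 - 46373 = -46526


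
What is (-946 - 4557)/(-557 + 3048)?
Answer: -5503/2491 ≈ -2.2092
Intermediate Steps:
(-946 - 4557)/(-557 + 3048) = -5503/2491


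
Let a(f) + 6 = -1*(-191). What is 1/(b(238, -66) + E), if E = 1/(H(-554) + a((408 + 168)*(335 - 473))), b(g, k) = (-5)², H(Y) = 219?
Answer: 404/10101 ≈ 0.039996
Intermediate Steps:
a(f) = 185 (a(f) = -6 - 1*(-191) = -6 + 191 = 185)
b(g, k) = 25
E = 1/404 (E = 1/(219 + 185) = 1/404 ≈ 0.0024752)
1/(b(238, -66) + E) = 1/(25 + 1/404) = 1/(10101/404) = 404/10101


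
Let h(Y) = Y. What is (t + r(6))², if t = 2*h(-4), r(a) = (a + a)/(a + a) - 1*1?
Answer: 64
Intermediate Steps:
r(a) = 0 (r(a) = (2*a)/((2*a)) - 1 = (2*a)*(1/(2*a)) - 1 = 1 - 1 = 0)
t = -8 (t = 2*(-4) = -8)
(t + r(6))² = (-8 + 0)² = (-8)² = 64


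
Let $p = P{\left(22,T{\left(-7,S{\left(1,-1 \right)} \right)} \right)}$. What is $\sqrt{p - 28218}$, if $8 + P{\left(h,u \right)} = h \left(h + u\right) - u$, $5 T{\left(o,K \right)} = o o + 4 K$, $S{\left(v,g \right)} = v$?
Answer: $\frac{i \sqrt{687985}}{5} \approx 165.89 i$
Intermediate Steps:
$T{\left(o,K \right)} = \frac{o^{2}}{5} + \frac{4 K}{5}$ ($T{\left(o,K \right)} = \frac{o o + 4 K}{5} = \frac{o^{2} + 4 K}{5} = \frac{o^{2}}{5} + \frac{4 K}{5}$)
$P{\left(h,u \right)} = -8 - u + h \left(h + u\right)$ ($P{\left(h,u \right)} = -8 + \left(h \left(h + u\right) - u\right) = -8 + \left(- u + h \left(h + u\right)\right) = -8 - u + h \left(h + u\right)$)
$p = \frac{3493}{5}$ ($p = -8 + 22^{2} - \left(\frac{\left(-7\right)^{2}}{5} + \frac{4}{5} \cdot 1\right) + 22 \left(\frac{\left(-7\right)^{2}}{5} + \frac{4}{5} \cdot 1\right) = -8 + 484 - \left(\frac{1}{5} \cdot 49 + \frac{4}{5}\right) + 22 \left(\frac{1}{5} \cdot 49 + \frac{4}{5}\right) = -8 + 484 - \left(\frac{49}{5} + \frac{4}{5}\right) + 22 \left(\frac{49}{5} + \frac{4}{5}\right) = -8 + 484 - \frac{53}{5} + 22 \cdot \frac{53}{5} = -8 + 484 - \frac{53}{5} + \frac{1166}{5} = \frac{3493}{5} \approx 698.6$)
$\sqrt{p - 28218} = \sqrt{\frac{3493}{5} - 28218} = \sqrt{- \frac{137597}{5}} = \frac{i \sqrt{687985}}{5}$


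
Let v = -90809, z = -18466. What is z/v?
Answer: 18466/90809 ≈ 0.20335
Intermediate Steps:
z/v = -18466/(-90809) = -18466*(-1/90809) = 18466/90809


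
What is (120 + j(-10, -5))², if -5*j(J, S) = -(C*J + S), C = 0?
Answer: 14161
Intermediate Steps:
j(J, S) = S/5 (j(J, S) = -(-1)*(0*J + S)/5 = -(-1)*(0 + S)/5 = -(-1)*S/5 = S/5)
(120 + j(-10, -5))² = (120 + (⅕)*(-5))² = (120 - 1)² = 119² = 14161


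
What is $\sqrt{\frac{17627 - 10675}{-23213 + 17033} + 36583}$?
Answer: $\frac{\sqrt{87321850365}}{1545} \approx 191.26$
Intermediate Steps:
$\sqrt{\frac{17627 - 10675}{-23213 + 17033} + 36583} = \sqrt{\frac{17627 + \left(-11854 + 1179\right)}{-6180} + 36583} = \sqrt{\left(17627 - 10675\right) \left(- \frac{1}{6180}\right) + 36583} = \sqrt{6952 \left(- \frac{1}{6180}\right) + 36583} = \sqrt{- \frac{1738}{1545} + 36583} = \sqrt{\frac{56518997}{1545}} = \frac{\sqrt{87321850365}}{1545}$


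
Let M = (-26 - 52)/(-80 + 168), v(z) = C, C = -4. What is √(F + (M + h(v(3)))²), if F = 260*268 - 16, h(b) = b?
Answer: √134915729/44 ≈ 263.98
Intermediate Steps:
v(z) = -4
M = -39/44 (M = -78/88 = -78*1/88 = -39/44 ≈ -0.88636)
F = 69664 (F = 69680 - 16 = 69664)
√(F + (M + h(v(3)))²) = √(69664 + (-39/44 - 4)²) = √(69664 + (-215/44)²) = √(69664 + 46225/1936) = √(134915729/1936) = √134915729/44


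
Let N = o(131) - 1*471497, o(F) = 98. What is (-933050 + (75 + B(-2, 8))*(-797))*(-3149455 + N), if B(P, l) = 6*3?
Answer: 3646819144034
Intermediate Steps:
B(P, l) = 18
N = -471399 (N = 98 - 1*471497 = 98 - 471497 = -471399)
(-933050 + (75 + B(-2, 8))*(-797))*(-3149455 + N) = (-933050 + (75 + 18)*(-797))*(-3149455 - 471399) = (-933050 + 93*(-797))*(-3620854) = (-933050 - 74121)*(-3620854) = -1007171*(-3620854) = 3646819144034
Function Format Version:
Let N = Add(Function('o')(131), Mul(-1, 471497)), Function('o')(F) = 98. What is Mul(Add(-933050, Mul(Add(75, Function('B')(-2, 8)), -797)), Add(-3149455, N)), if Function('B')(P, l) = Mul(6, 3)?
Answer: 3646819144034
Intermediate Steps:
Function('B')(P, l) = 18
N = -471399 (N = Add(98, Mul(-1, 471497)) = Add(98, -471497) = -471399)
Mul(Add(-933050, Mul(Add(75, Function('B')(-2, 8)), -797)), Add(-3149455, N)) = Mul(Add(-933050, Mul(Add(75, 18), -797)), Add(-3149455, -471399)) = Mul(Add(-933050, Mul(93, -797)), -3620854) = Mul(Add(-933050, -74121), -3620854) = Mul(-1007171, -3620854) = 3646819144034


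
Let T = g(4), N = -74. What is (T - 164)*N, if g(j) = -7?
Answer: 12654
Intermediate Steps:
T = -7
(T - 164)*N = (-7 - 164)*(-74) = -171*(-74) = 12654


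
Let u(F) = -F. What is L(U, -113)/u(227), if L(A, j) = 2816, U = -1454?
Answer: -2816/227 ≈ -12.405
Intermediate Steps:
L(U, -113)/u(227) = 2816/((-1*227)) = 2816/(-227) = 2816*(-1/227) = -2816/227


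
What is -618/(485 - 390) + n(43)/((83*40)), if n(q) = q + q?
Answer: -204359/31540 ≈ -6.4794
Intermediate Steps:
n(q) = 2*q
-618/(485 - 390) + n(43)/((83*40)) = -618/(485 - 390) + (2*43)/((83*40)) = -618/95 + 86/3320 = -618*1/95 + 86*(1/3320) = -618/95 + 43/1660 = -204359/31540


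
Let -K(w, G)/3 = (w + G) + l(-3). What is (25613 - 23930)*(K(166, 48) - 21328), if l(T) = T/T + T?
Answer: -36965412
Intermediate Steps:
l(T) = 1 + T
K(w, G) = 6 - 3*G - 3*w (K(w, G) = -3*((w + G) + (1 - 3)) = -3*((G + w) - 2) = -3*(-2 + G + w) = 6 - 3*G - 3*w)
(25613 - 23930)*(K(166, 48) - 21328) = (25613 - 23930)*((6 - 3*48 - 3*166) - 21328) = 1683*((6 - 144 - 498) - 21328) = 1683*(-636 - 21328) = 1683*(-21964) = -36965412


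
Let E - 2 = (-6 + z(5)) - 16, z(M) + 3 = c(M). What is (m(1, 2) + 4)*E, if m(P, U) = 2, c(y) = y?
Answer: -108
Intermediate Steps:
z(M) = -3 + M
E = -18 (E = 2 + ((-6 + (-3 + 5)) - 16) = 2 + ((-6 + 2) - 16) = 2 + (-4 - 16) = 2 - 20 = -18)
(m(1, 2) + 4)*E = (2 + 4)*(-18) = 6*(-18) = -108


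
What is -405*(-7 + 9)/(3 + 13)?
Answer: -405/8 ≈ -50.625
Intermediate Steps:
-405*(-7 + 9)/(3 + 13) = -810/16 = -405*⅛ = -405/8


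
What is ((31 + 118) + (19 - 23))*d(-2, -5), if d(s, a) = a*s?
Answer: 1450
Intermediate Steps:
((31 + 118) + (19 - 23))*d(-2, -5) = ((31 + 118) + (19 - 23))*(-5*(-2)) = (149 - 4)*10 = 145*10 = 1450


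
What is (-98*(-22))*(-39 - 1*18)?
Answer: -122892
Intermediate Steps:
(-98*(-22))*(-39 - 1*18) = 2156*(-39 - 18) = 2156*(-57) = -122892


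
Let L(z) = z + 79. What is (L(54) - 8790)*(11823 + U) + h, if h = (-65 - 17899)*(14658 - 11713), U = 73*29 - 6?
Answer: -173530618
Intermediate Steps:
U = 2111 (U = 2117 - 6 = 2111)
L(z) = 79 + z
h = -52903980 (h = -17964*2945 = -52903980)
(L(54) - 8790)*(11823 + U) + h = ((79 + 54) - 8790)*(11823 + 2111) - 52903980 = (133 - 8790)*13934 - 52903980 = -8657*13934 - 52903980 = -120626638 - 52903980 = -173530618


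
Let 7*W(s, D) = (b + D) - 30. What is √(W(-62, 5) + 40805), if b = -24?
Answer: √40798 ≈ 201.99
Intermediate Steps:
W(s, D) = -54/7 + D/7 (W(s, D) = ((-24 + D) - 30)/7 = (-54 + D)/7 = -54/7 + D/7)
√(W(-62, 5) + 40805) = √((-54/7 + (⅐)*5) + 40805) = √((-54/7 + 5/7) + 40805) = √(-7 + 40805) = √40798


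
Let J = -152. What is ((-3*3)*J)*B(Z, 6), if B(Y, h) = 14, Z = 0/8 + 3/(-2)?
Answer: 19152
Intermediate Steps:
Z = -3/2 (Z = 0*(1/8) + 3*(-1/2) = 0 - 3/2 = -3/2 ≈ -1.5000)
((-3*3)*J)*B(Z, 6) = (-3*3*(-152))*14 = -9*(-152)*14 = 1368*14 = 19152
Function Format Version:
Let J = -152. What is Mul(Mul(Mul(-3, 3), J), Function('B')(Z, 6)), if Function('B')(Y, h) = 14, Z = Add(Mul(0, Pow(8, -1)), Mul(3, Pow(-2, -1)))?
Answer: 19152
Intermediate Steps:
Z = Rational(-3, 2) (Z = Add(Mul(0, Rational(1, 8)), Mul(3, Rational(-1, 2))) = Add(0, Rational(-3, 2)) = Rational(-3, 2) ≈ -1.5000)
Mul(Mul(Mul(-3, 3), J), Function('B')(Z, 6)) = Mul(Mul(Mul(-3, 3), -152), 14) = Mul(Mul(-9, -152), 14) = Mul(1368, 14) = 19152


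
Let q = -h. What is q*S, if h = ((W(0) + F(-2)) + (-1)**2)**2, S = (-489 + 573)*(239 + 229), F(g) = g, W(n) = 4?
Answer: -353808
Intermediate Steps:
S = 39312 (S = 84*468 = 39312)
h = 9 (h = ((4 - 2) + (-1)**2)**2 = (2 + 1)**2 = 3**2 = 9)
q = -9 (q = -1*9 = -9)
q*S = -9*39312 = -353808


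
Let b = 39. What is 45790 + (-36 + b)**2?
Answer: 45799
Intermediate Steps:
45790 + (-36 + b)**2 = 45790 + (-36 + 39)**2 = 45790 + 3**2 = 45790 + 9 = 45799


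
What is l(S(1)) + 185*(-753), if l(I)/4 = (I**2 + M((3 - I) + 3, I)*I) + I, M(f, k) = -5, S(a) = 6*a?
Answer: -139257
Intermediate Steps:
l(I) = -16*I + 4*I**2 (l(I) = 4*((I**2 - 5*I) + I) = 4*(I**2 - 4*I) = -16*I + 4*I**2)
l(S(1)) + 185*(-753) = 4*(6*1)*(-4 + 6*1) + 185*(-753) = 4*6*(-4 + 6) - 139305 = 4*6*2 - 139305 = 48 - 139305 = -139257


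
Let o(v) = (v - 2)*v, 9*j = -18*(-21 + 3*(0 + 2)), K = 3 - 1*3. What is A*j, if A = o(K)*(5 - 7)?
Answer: 0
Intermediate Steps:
K = 0 (K = 3 - 3 = 0)
j = 30 (j = (-18*(-21 + 3*(0 + 2)))/9 = (-18*(-21 + 3*2))/9 = (-18*(-21 + 6))/9 = (-18*(-15))/9 = (⅑)*270 = 30)
o(v) = v*(-2 + v) (o(v) = (-2 + v)*v = v*(-2 + v))
A = 0 (A = (0*(-2 + 0))*(5 - 7) = (0*(-2))*(-2) = 0*(-2) = 0)
A*j = 0*30 = 0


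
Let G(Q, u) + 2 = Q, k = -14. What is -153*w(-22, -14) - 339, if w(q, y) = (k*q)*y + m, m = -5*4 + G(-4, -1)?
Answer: 663375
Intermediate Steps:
G(Q, u) = -2 + Q
m = -26 (m = -5*4 + (-2 - 4) = -20 - 6 = -26)
w(q, y) = -26 - 14*q*y (w(q, y) = (-14*q)*y - 26 = -14*q*y - 26 = -26 - 14*q*y)
-153*w(-22, -14) - 339 = -153*(-26 - 14*(-22)*(-14)) - 339 = -153*(-26 - 4312) - 339 = -153*(-4338) - 339 = 663714 - 339 = 663375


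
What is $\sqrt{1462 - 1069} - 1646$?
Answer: $-1646 + \sqrt{393} \approx -1626.2$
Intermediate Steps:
$\sqrt{1462 - 1069} - 1646 = \sqrt{393} - 1646 = -1646 + \sqrt{393}$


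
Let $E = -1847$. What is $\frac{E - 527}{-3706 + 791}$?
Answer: $\frac{2374}{2915} \approx 0.81441$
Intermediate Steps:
$\frac{E - 527}{-3706 + 791} = \frac{-1847 - 527}{-3706 + 791} = - \frac{2374}{-2915} = \left(-2374\right) \left(- \frac{1}{2915}\right) = \frac{2374}{2915}$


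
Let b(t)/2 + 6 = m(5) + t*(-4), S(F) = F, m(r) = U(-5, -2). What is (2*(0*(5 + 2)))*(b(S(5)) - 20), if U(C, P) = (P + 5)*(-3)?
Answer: 0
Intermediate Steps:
U(C, P) = -15 - 3*P (U(C, P) = (5 + P)*(-3) = -15 - 3*P)
m(r) = -9 (m(r) = -15 - 3*(-2) = -15 + 6 = -9)
b(t) = -30 - 8*t (b(t) = -12 + 2*(-9 + t*(-4)) = -12 + 2*(-9 - 4*t) = -12 + (-18 - 8*t) = -30 - 8*t)
(2*(0*(5 + 2)))*(b(S(5)) - 20) = (2*(0*(5 + 2)))*((-30 - 8*5) - 20) = (2*(0*7))*((-30 - 40) - 20) = (2*0)*(-70 - 20) = 0*(-90) = 0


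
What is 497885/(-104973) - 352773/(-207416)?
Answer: -6021606821/1979370888 ≈ -3.0422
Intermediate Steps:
497885/(-104973) - 352773/(-207416) = 497885*(-1/104973) - 352773*(-1/207416) = -497885/104973 + 352773/207416 = -6021606821/1979370888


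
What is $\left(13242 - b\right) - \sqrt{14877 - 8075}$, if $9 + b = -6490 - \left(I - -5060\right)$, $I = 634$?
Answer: $25435 - \sqrt{6802} \approx 25353.0$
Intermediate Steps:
$b = -12193$ ($b = -9 - \left(7124 + 5060\right) = -9 - 12184 = -12193$)
$\left(13242 - b\right) - \sqrt{14877 - 8075} = \left(13242 - -12193\right) - \sqrt{14877 - 8075} = \left(13242 + 12193\right) - \sqrt{6802} = 25435 - \sqrt{6802}$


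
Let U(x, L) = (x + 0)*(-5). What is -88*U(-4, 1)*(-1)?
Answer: 1760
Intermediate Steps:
U(x, L) = -5*x (U(x, L) = x*(-5) = -5*x)
-88*U(-4, 1)*(-1) = -(-440)*(-4)*(-1) = -88*20*(-1) = -1760*(-1) = 1760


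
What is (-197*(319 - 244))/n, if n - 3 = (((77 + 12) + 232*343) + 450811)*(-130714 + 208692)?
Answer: -14775/41365457531 ≈ -3.5718e-7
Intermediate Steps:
n = 41365457531 (n = 3 + (((77 + 12) + 232*343) + 450811)*(-130714 + 208692) = 3 + ((89 + 79576) + 450811)*77978 = 3 + (79665 + 450811)*77978 = 3 + 530476*77978 = 3 + 41365457528 = 41365457531)
(-197*(319 - 244))/n = -197*(319 - 244)/41365457531 = -197*75*(1/41365457531) = -14775*1/41365457531 = -14775/41365457531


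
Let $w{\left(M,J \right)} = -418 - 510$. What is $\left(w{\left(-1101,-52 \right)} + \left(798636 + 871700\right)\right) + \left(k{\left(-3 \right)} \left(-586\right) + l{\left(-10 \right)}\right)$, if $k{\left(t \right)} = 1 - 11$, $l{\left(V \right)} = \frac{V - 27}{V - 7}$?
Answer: $\frac{28479593}{17} \approx 1.6753 \cdot 10^{6}$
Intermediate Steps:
$w{\left(M,J \right)} = -928$
$l{\left(V \right)} = \frac{-27 + V}{-7 + V}$
$k{\left(t \right)} = -10$ ($k{\left(t \right)} = 1 - 11 = -10$)
$\left(w{\left(-1101,-52 \right)} + \left(798636 + 871700\right)\right) + \left(k{\left(-3 \right)} \left(-586\right) + l{\left(-10 \right)}\right) = \left(-928 + \left(798636 + 871700\right)\right) + \left(\left(-10\right) \left(-586\right) + \frac{-27 - 10}{-7 - 10}\right) = \left(-928 + 1670336\right) + \left(5860 + \frac{1}{-17} \left(-37\right)\right) = 1669408 + \left(5860 - - \frac{37}{17}\right) = 1669408 + \left(5860 + \frac{37}{17}\right) = 1669408 + \frac{99657}{17} = \frac{28479593}{17}$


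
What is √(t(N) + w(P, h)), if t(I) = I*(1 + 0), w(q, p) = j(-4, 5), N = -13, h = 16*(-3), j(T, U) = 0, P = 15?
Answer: I*√13 ≈ 3.6056*I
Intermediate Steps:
h = -48
w(q, p) = 0
t(I) = I (t(I) = I*1 = I)
√(t(N) + w(P, h)) = √(-13 + 0) = √(-13) = I*√13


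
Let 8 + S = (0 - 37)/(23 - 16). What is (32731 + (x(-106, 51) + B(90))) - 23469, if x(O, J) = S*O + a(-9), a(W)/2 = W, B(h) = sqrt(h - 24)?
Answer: 74566/7 + sqrt(66) ≈ 10660.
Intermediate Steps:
B(h) = sqrt(-24 + h)
a(W) = 2*W
S = -93/7 (S = -8 + (0 - 37)/(23 - 16) = -8 - 37/7 = -93/7 ≈ -13.286)
x(O, J) = -18 - 93*O/7 (x(O, J) = -93*O/7 + 2*(-9) = -93*O/7 - 18 = -18 - 93*O/7)
(32731 + (x(-106, 51) + B(90))) - 23469 = (32731 + ((-18 - 93/7*(-106)) + sqrt(-24 + 90))) - 23469 = (32731 + ((-18 + 9858/7) + sqrt(66))) - 23469 = (32731 + (9732/7 + sqrt(66))) - 23469 = (238849/7 + sqrt(66)) - 23469 = 74566/7 + sqrt(66)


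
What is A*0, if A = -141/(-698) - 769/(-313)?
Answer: 0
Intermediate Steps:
A = 580895/218474 (A = -141*(-1/698) - 769*(-1/313) = 141/698 + 769/313 = 580895/218474 ≈ 2.6589)
A*0 = (580895/218474)*0 = 0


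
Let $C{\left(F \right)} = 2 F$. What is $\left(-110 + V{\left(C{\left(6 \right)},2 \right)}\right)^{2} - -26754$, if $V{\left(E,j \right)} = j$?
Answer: $38418$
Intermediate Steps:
$\left(-110 + V{\left(C{\left(6 \right)},2 \right)}\right)^{2} - -26754 = \left(-110 + 2\right)^{2} - -26754 = \left(-108\right)^{2} + 26754 = 11664 + 26754 = 38418$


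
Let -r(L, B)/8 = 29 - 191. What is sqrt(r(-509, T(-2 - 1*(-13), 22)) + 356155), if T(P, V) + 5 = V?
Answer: sqrt(357451) ≈ 597.87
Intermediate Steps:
T(P, V) = -5 + V
r(L, B) = 1296 (r(L, B) = -8*(29 - 191) = -8*(-162) = 1296)
sqrt(r(-509, T(-2 - 1*(-13), 22)) + 356155) = sqrt(1296 + 356155) = sqrt(357451)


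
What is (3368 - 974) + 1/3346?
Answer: 8010325/3346 ≈ 2394.0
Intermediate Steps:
(3368 - 974) + 1/3346 = 2394 + 1/3346 = 8010325/3346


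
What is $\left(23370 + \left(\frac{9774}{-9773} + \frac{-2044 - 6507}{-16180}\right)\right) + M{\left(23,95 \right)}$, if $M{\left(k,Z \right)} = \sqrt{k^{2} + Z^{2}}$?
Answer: $\frac{3695356687403}{158127140} + \sqrt{9554} \approx 23467.0$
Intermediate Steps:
$M{\left(k,Z \right)} = \sqrt{Z^{2} + k^{2}}$
$\left(23370 + \left(\frac{9774}{-9773} + \frac{-2044 - 6507}{-16180}\right)\right) + M{\left(23,95 \right)} = \left(23370 + \left(\frac{9774}{-9773} + \frac{-2044 - 6507}{-16180}\right)\right) + \sqrt{95^{2} + 23^{2}} = \left(23370 + \left(9774 \left(- \frac{1}{9773}\right) - - \frac{8551}{16180}\right)\right) + \sqrt{9025 + 529} = \left(23370 + \left(- \frac{9774}{9773} + \frac{8551}{16180}\right)\right) + \sqrt{9554} = \left(23370 - \frac{74574397}{158127140}\right) + \sqrt{9554} = \frac{3695356687403}{158127140} + \sqrt{9554}$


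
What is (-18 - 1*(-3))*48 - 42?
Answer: -762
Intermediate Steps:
(-18 - 1*(-3))*48 - 42 = (-18 + 3)*48 - 42 = -15*48 - 42 = -720 - 42 = -762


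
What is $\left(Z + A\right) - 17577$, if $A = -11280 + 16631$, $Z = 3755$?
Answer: $-8471$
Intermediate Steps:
$A = 5351$
$\left(Z + A\right) - 17577 = \left(3755 + 5351\right) - 17577 = 9106 - 17577 = -8471$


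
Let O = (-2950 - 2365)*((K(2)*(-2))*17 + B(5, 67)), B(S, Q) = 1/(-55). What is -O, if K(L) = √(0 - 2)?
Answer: -1063/11 - 180710*I*√2 ≈ -96.636 - 2.5556e+5*I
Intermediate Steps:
K(L) = I*√2 (K(L) = √(-2) = I*√2)
B(S, Q) = -1/55
O = 1063/11 + 180710*I*√2 (O = (-2950 - 2365)*(((I*√2)*(-2))*17 - 1/55) = -5315*(-2*I*√2*17 - 1/55) = -5315*(-34*I*√2 - 1/55) = -5315*(-1/55 - 34*I*√2) = 1063/11 + 180710*I*√2 ≈ 96.636 + 2.5556e+5*I)
-O = -(1063/11 + 180710*I*√2) = -1063/11 - 180710*I*√2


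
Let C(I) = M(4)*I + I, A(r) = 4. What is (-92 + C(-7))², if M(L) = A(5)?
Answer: 16129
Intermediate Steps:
M(L) = 4
C(I) = 5*I (C(I) = 4*I + I = 5*I)
(-92 + C(-7))² = (-92 + 5*(-7))² = (-92 - 35)² = (-127)² = 16129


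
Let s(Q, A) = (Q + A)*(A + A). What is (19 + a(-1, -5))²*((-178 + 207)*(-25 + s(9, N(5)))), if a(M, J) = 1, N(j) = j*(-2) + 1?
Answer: -290000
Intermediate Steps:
N(j) = 1 - 2*j (N(j) = -2*j + 1 = 1 - 2*j)
s(Q, A) = 2*A*(A + Q) (s(Q, A) = (A + Q)*(2*A) = 2*A*(A + Q))
(19 + a(-1, -5))²*((-178 + 207)*(-25 + s(9, N(5)))) = (19 + 1)²*((-178 + 207)*(-25 + 2*(1 - 2*5)*((1 - 2*5) + 9))) = 20²*(29*(-25 + 2*(1 - 10)*((1 - 10) + 9))) = 400*(29*(-25 + 2*(-9)*(-9 + 9))) = 400*(29*(-25 + 2*(-9)*0)) = 400*(29*(-25 + 0)) = 400*(29*(-25)) = 400*(-725) = -290000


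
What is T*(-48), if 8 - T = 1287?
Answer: 61392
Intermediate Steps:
T = -1279 (T = 8 - 1*1287 = 8 - 1287 = -1279)
T*(-48) = -1279*(-48) = 61392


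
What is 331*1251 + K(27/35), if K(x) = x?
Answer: 14492862/35 ≈ 4.1408e+5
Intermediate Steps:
331*1251 + K(27/35) = 331*1251 + 27/35 = 414081 + 27*(1/35) = 414081 + 27/35 = 14492862/35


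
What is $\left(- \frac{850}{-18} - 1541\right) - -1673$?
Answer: $\frac{1613}{9} \approx 179.22$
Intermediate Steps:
$\left(- \frac{850}{-18} - 1541\right) - -1673 = \left(\left(-850\right) \left(- \frac{1}{18}\right) - 1541\right) + 1673 = \left(\frac{425}{9} - 1541\right) + 1673 = - \frac{13444}{9} + 1673 = \frac{1613}{9}$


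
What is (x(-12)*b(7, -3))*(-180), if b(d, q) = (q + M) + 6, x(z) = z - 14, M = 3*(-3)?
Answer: -28080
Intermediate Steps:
M = -9
x(z) = -14 + z
b(d, q) = -3 + q (b(d, q) = (q - 9) + 6 = (-9 + q) + 6 = -3 + q)
(x(-12)*b(7, -3))*(-180) = ((-14 - 12)*(-3 - 3))*(-180) = -26*(-6)*(-180) = 156*(-180) = -28080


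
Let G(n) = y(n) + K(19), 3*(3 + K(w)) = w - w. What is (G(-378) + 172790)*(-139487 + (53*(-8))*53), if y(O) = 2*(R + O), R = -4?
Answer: -27860673057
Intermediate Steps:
K(w) = -3 (K(w) = -3 + (w - w)/3 = -3 + (⅓)*0 = -3 + 0 = -3)
y(O) = -8 + 2*O (y(O) = 2*(-4 + O) = -8 + 2*O)
G(n) = -11 + 2*n (G(n) = (-8 + 2*n) - 3 = -11 + 2*n)
(G(-378) + 172790)*(-139487 + (53*(-8))*53) = ((-11 + 2*(-378)) + 172790)*(-139487 + (53*(-8))*53) = ((-11 - 756) + 172790)*(-139487 - 424*53) = (-767 + 172790)*(-139487 - 22472) = 172023*(-161959) = -27860673057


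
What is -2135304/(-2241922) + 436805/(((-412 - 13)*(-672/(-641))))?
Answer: -62711039301121/64029292320 ≈ -979.41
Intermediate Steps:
-2135304/(-2241922) + 436805/(((-412 - 13)*(-672/(-641)))) = -2135304*(-1/2241922) + 436805/((-(-285600)*(-1)/641)) = 1067652/1120961 + 436805/((-425*672/641)) = 1067652/1120961 + 436805/(-285600/641) = 1067652/1120961 + 436805*(-641/285600) = 1067652/1120961 - 55998401/57120 = -62711039301121/64029292320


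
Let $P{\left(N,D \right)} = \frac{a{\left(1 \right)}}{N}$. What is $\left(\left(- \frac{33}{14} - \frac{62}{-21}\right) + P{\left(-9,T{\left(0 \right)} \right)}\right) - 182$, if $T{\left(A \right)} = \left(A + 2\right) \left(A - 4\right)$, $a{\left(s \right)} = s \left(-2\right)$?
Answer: $- \frac{22829}{126} \approx -181.18$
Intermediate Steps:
$a{\left(s \right)} = - 2 s$
$T{\left(A \right)} = \left(-4 + A\right) \left(2 + A\right)$ ($T{\left(A \right)} = \left(2 + A\right) \left(-4 + A\right) = \left(-4 + A\right) \left(2 + A\right)$)
$P{\left(N,D \right)} = - \frac{2}{N}$ ($P{\left(N,D \right)} = \frac{\left(-2\right) 1}{N} = - \frac{2}{N}$)
$\left(\left(- \frac{33}{14} - \frac{62}{-21}\right) + P{\left(-9,T{\left(0 \right)} \right)}\right) - 182 = \left(\left(- \frac{33}{14} - \frac{62}{-21}\right) - \frac{2}{-9}\right) - 182 = \left(\left(\left(-33\right) \frac{1}{14} - - \frac{62}{21}\right) - - \frac{2}{9}\right) - 182 = \left(\left(- \frac{33}{14} + \frac{62}{21}\right) + \frac{2}{9}\right) - 182 = \left(\frac{25}{42} + \frac{2}{9}\right) - 182 = \frac{103}{126} - 182 = - \frac{22829}{126}$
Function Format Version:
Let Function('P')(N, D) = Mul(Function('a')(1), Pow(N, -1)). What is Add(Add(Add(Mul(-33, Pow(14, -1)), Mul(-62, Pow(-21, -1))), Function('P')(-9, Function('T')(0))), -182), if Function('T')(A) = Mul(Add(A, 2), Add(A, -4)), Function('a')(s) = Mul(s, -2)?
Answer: Rational(-22829, 126) ≈ -181.18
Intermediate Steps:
Function('a')(s) = Mul(-2, s)
Function('T')(A) = Mul(Add(-4, A), Add(2, A)) (Function('T')(A) = Mul(Add(2, A), Add(-4, A)) = Mul(Add(-4, A), Add(2, A)))
Function('P')(N, D) = Mul(-2, Pow(N, -1)) (Function('P')(N, D) = Mul(Mul(-2, 1), Pow(N, -1)) = Mul(-2, Pow(N, -1)))
Add(Add(Add(Mul(-33, Pow(14, -1)), Mul(-62, Pow(-21, -1))), Function('P')(-9, Function('T')(0))), -182) = Add(Add(Add(Mul(-33, Pow(14, -1)), Mul(-62, Pow(-21, -1))), Mul(-2, Pow(-9, -1))), -182) = Add(Add(Add(Mul(-33, Rational(1, 14)), Mul(-62, Rational(-1, 21))), Mul(-2, Rational(-1, 9))), -182) = Add(Add(Add(Rational(-33, 14), Rational(62, 21)), Rational(2, 9)), -182) = Add(Add(Rational(25, 42), Rational(2, 9)), -182) = Add(Rational(103, 126), -182) = Rational(-22829, 126)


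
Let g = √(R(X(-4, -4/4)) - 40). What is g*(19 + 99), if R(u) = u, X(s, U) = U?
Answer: 118*I*√41 ≈ 755.57*I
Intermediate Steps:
g = I*√41 (g = √(-4/4 - 40) = √(-4*¼ - 40) = √(-1 - 40) = √(-41) = I*√41 ≈ 6.4031*I)
g*(19 + 99) = (I*√41)*(19 + 99) = (I*√41)*118 = 118*I*√41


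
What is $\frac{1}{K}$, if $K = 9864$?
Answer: $\frac{1}{9864} \approx 0.00010138$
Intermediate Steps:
$\frac{1}{K} = \frac{1}{9864}$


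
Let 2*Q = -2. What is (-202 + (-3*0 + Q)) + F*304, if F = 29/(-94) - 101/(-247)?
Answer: -105385/611 ≈ -172.48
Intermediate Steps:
Q = -1 (Q = (½)*(-2) = -1)
F = 2331/23218 (F = 29*(-1/94) - 101*(-1/247) = -29/94 + 101/247 = 2331/23218 ≈ 0.10040)
(-202 + (-3*0 + Q)) + F*304 = (-202 + (-3*0 - 1)) + (2331/23218)*304 = (-202 + (0 - 1)) + 18648/611 = (-202 - 1) + 18648/611 = -203 + 18648/611 = -105385/611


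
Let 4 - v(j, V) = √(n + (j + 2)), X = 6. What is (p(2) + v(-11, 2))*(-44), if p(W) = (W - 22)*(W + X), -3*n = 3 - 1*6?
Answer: 6864 + 88*I*√2 ≈ 6864.0 + 124.45*I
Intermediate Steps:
n = 1 (n = -(3 - 1*6)/3 = -(3 - 6)/3 = -⅓*(-3) = 1)
v(j, V) = 4 - √(3 + j) (v(j, V) = 4 - √(1 + (j + 2)) = 4 - √(1 + (2 + j)) = 4 - √(3 + j))
p(W) = (-22 + W)*(6 + W) (p(W) = (W - 22)*(W + 6) = (-22 + W)*(6 + W))
(p(2) + v(-11, 2))*(-44) = ((-132 + 2² - 16*2) + (4 - √(3 - 11)))*(-44) = ((-132 + 4 - 32) + (4 - √(-8)))*(-44) = (-160 + (4 - 2*I*√2))*(-44) = (-156 - 2*I*√2)*(-44) = 6864 + 88*I*√2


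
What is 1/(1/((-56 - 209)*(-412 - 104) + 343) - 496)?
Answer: -137083/67993167 ≈ -0.0020161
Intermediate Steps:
1/(1/((-56 - 209)*(-412 - 104) + 343) - 496) = 1/(1/(-265*(-516) + 343) - 496) = 1/(1/(136740 + 343) - 496) = 1/(1/137083 - 496) = 1/(-67993167/137083) = -137083/67993167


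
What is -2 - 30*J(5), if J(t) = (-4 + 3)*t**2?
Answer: 748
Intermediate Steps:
J(t) = -t**2
-2 - 30*J(5) = -2 - (-30)*5**2 = -2 - (-30)*25 = -2 - 30*(-25) = -2 + 750 = 748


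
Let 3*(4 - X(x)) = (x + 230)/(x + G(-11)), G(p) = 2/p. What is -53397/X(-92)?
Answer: -27072279/2281 ≈ -11869.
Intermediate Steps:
X(x) = 4 - (230 + x)/(3*(-2/11 + x)) (X(x) = 4 - (x + 230)/(3*(x + 2/(-11))) = 4 - (230 + x)/(3*(x + 2*(-1/11))) = 4 - (230 + x)/(3*(x - 2/11)) = 4 - (230 + x)/(3*(-2/11 + x)))
-53397/X(-92) = -53397*3*(-2 + 11*(-92))/(-2554 + 121*(-92)) = -53397*3*(-2 - 1012)/(-2554 - 11132) = -53397/((1/3)*(-13686)/(-1014)) = -53397/((1/3)*(-1/1014)*(-13686)) = -53397/2281/507 = -53397*507/2281 = -27072279/2281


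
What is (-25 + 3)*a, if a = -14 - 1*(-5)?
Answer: 198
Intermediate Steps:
a = -9 (a = -14 + 5 = -9)
(-25 + 3)*a = (-25 + 3)*(-9) = -22*(-9) = 198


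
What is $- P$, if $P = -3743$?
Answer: $3743$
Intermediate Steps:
$- P = \left(-1\right) \left(-3743\right) = 3743$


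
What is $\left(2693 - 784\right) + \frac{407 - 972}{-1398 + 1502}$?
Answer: $\frac{197971}{104} \approx 1903.6$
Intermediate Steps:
$\left(2693 - 784\right) + \frac{407 - 972}{-1398 + 1502} = 1909 - \frac{565}{104} = \frac{197971}{104}$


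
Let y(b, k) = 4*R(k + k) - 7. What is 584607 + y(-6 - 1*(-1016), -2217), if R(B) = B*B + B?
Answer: 79208288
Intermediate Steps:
R(B) = B + B**2 (R(B) = B**2 + B = B + B**2)
y(b, k) = -7 + 8*k*(1 + 2*k) (y(b, k) = 4*((k + k)*(1 + (k + k))) - 7 = 4*((2*k)*(1 + 2*k)) - 7 = 4*(2*k*(1 + 2*k)) - 7 = 8*k*(1 + 2*k) - 7 = -7 + 8*k*(1 + 2*k))
584607 + y(-6 - 1*(-1016), -2217) = 584607 + (-7 + 8*(-2217)*(1 + 2*(-2217))) = 584607 + (-7 + 8*(-2217)*(1 - 4434)) = 584607 + (-7 + 8*(-2217)*(-4433)) = 584607 + (-7 + 78623688) = 584607 + 78623681 = 79208288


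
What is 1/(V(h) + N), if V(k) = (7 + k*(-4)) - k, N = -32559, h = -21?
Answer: -1/32447 ≈ -3.0820e-5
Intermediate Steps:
V(k) = 7 - 5*k (V(k) = (7 - 4*k) - k = 7 - 5*k)
1/(V(h) + N) = 1/((7 - 5*(-21)) - 32559) = 1/((7 + 105) - 32559) = 1/(112 - 32559) = 1/(-32447) = -1/32447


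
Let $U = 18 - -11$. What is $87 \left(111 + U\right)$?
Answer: $12180$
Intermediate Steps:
$U = 29$ ($U = 18 + 11 = 29$)
$87 \left(111 + U\right) = 87 \left(111 + 29\right) = 87 \cdot 140 = 12180$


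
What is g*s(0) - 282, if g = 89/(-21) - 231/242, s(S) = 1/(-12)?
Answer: -1561009/5544 ≈ -281.57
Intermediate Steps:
s(S) = -1/12
g = -2399/462 (g = 89*(-1/21) - 231*1/242 = -89/21 - 21/22 = -2399/462 ≈ -5.1926)
g*s(0) - 282 = -2399/462*(-1/12) - 282 = 2399/5544 - 282 = -1561009/5544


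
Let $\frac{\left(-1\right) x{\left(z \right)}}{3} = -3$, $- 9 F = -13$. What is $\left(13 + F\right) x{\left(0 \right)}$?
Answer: $130$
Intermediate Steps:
$F = \frac{13}{9}$ ($F = \left(- \frac{1}{9}\right) \left(-13\right) = \frac{13}{9} \approx 1.4444$)
$x{\left(z \right)} = 9$ ($x{\left(z \right)} = \left(-3\right) \left(-3\right) = 9$)
$\left(13 + F\right) x{\left(0 \right)} = \left(13 + \frac{13}{9}\right) 9 = \frac{130}{9} \cdot 9 = 130$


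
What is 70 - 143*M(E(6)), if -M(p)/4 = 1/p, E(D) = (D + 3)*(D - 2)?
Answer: 773/9 ≈ 85.889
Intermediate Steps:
E(D) = (-2 + D)*(3 + D) (E(D) = (3 + D)*(-2 + D) = (-2 + D)*(3 + D))
M(p) = -4/p
70 - 143*M(E(6)) = 70 - (-572)/(-6 + 6 + 6**2) = 70 - (-572)/(-6 + 6 + 36) = 70 - (-572)/36 = 70 - 143*(-1/9) = 70 + 143/9 = 773/9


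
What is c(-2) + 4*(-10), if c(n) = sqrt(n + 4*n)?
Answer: -40 + I*sqrt(10) ≈ -40.0 + 3.1623*I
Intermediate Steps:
c(n) = sqrt(5)*sqrt(n) (c(n) = sqrt(5*n) = sqrt(5)*sqrt(n))
c(-2) + 4*(-10) = sqrt(5)*sqrt(-2) + 4*(-10) = sqrt(5)*(I*sqrt(2)) - 40 = I*sqrt(10) - 40 = -40 + I*sqrt(10)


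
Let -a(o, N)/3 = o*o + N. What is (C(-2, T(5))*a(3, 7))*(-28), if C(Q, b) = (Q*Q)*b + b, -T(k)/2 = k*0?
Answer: 0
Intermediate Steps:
T(k) = 0 (T(k) = -2*k*0 = -2*0 = 0)
a(o, N) = -3*N - 3*o² (a(o, N) = -3*(o*o + N) = -3*(o² + N) = -3*(N + o²) = -3*N - 3*o²)
C(Q, b) = b + b*Q² (C(Q, b) = Q²*b + b = b*Q² + b = b + b*Q²)
(C(-2, T(5))*a(3, 7))*(-28) = ((0*(1 + (-2)²))*(-3*7 - 3*3²))*(-28) = ((0*(1 + 4))*(-21 - 3*9))*(-28) = ((0*5)*(-21 - 27))*(-28) = (0*(-48))*(-28) = 0*(-28) = 0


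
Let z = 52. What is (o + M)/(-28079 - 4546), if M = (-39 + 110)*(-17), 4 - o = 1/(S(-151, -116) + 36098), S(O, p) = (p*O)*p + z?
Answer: 2400834317/65109908250 ≈ 0.036874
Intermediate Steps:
S(O, p) = 52 + O*p² (S(O, p) = (p*O)*p + 52 = (O*p)*p + 52 = O*p² + 52 = 52 + O*p²)
o = 7982825/1995706 (o = 4 - 1/((52 - 151*(-116)²) + 36098) = 4 - 1/((52 - 151*13456) + 36098) = 4 - 1/((52 - 2031856) + 36098) = 4 - 1/(-2031804 + 36098) = 4 - 1/(-1995706) = 4 - 1*(-1/1995706) = 4 + 1/1995706 = 7982825/1995706 ≈ 4.0000)
M = -1207 (M = 71*(-17) = -1207)
(o + M)/(-28079 - 4546) = (7982825/1995706 - 1207)/(-28079 - 4546) = -2400834317/1995706/(-32625) = -2400834317/1995706*(-1/32625) = 2400834317/65109908250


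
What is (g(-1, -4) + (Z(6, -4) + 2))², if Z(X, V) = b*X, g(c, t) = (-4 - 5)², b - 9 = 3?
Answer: 24025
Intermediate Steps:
b = 12 (b = 9 + 3 = 12)
g(c, t) = 81 (g(c, t) = (-9)² = 81)
Z(X, V) = 12*X
(g(-1, -4) + (Z(6, -4) + 2))² = (81 + (12*6 + 2))² = (81 + (72 + 2))² = (81 + 74)² = 155² = 24025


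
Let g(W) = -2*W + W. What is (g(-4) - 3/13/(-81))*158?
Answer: 221990/351 ≈ 632.45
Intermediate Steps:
g(W) = -W
(g(-4) - 3/13/(-81))*158 = (-1*(-4) - 3/13/(-81))*158 = (4 - 3*1/13*(-1/81))*158 = (4 - 3/13*(-1/81))*158 = (4 + 1/351)*158 = (1405/351)*158 = 221990/351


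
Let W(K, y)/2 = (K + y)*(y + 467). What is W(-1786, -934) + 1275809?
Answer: 3816289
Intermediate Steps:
W(K, y) = 2*(467 + y)*(K + y) (W(K, y) = 2*((K + y)*(y + 467)) = 2*((K + y)*(467 + y)) = 2*((467 + y)*(K + y)) = 2*(467 + y)*(K + y))
W(-1786, -934) + 1275809 = (2*(-934)² + 934*(-1786) + 934*(-934) + 2*(-1786)*(-934)) + 1275809 = (2*872356 - 1668124 - 872356 + 3336248) + 1275809 = (1744712 - 1668124 - 872356 + 3336248) + 1275809 = 2540480 + 1275809 = 3816289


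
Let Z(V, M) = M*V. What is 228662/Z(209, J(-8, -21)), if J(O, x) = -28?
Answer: -16333/418 ≈ -39.074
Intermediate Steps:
228662/Z(209, J(-8, -21)) = 228662/((-28*209)) = 228662/(-5852) = 228662*(-1/5852) = -16333/418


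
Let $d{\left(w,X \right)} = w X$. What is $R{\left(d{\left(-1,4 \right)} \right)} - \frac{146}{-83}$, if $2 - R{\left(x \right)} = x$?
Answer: $\frac{644}{83} \approx 7.759$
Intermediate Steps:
$d{\left(w,X \right)} = X w$
$R{\left(x \right)} = 2 - x$
$R{\left(d{\left(-1,4 \right)} \right)} - \frac{146}{-83} = \left(2 - 4 \left(-1\right)\right) - \frac{146}{-83} = \left(2 - -4\right) - - \frac{146}{83} = \left(2 + 4\right) + \frac{146}{83} = 6 + \frac{146}{83} = \frac{644}{83}$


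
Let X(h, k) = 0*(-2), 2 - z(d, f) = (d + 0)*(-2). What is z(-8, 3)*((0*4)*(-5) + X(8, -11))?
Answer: 0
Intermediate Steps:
z(d, f) = 2 + 2*d (z(d, f) = 2 - (d + 0)*(-2) = 2 - d*(-2) = 2 - (-2)*d = 2 + 2*d)
X(h, k) = 0
z(-8, 3)*((0*4)*(-5) + X(8, -11)) = (2 + 2*(-8))*((0*4)*(-5) + 0) = (2 - 16)*(0*(-5) + 0) = -14*(0 + 0) = -14*0 = 0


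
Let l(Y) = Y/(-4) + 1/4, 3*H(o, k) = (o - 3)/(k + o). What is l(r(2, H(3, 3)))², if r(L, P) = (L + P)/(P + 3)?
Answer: 1/144 ≈ 0.0069444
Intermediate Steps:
H(o, k) = (-3 + o)/(3*(k + o)) (H(o, k) = ((o - 3)/(k + o))/3 = ((-3 + o)/(k + o))/3 = (-3 + o)/(3*(k + o)))
r(L, P) = (L + P)/(3 + P)
l(Y) = ¼ - Y/4 (l(Y) = Y*(-¼) + 1*(¼) = -Y/4 + ¼ = ¼ - Y/4)
l(r(2, H(3, 3)))² = (¼ - (2 + (-1 + (⅓)*3)/(3 + 3))/(4*(3 + (-1 + (⅓)*3)/(3 + 3))))² = (¼ - (2 + (-1 + 1)/6)/(4*(3 + (-1 + 1)/6)))² = (¼ - (2 + (⅙)*0)/(4*(3 + (⅙)*0)))² = (¼ - (2 + 0)/(4*(3 + 0)))² = (¼ - 2/(4*3))² = (¼ - 2/12)² = (¼ - ¼*⅔)² = (¼ - ⅙)² = (1/12)² = 1/144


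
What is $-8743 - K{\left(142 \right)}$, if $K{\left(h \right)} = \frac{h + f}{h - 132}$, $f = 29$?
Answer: $- \frac{87601}{10} \approx -8760.1$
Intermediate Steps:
$K{\left(h \right)} = \frac{29 + h}{-132 + h}$ ($K{\left(h \right)} = \frac{h + 29}{h - 132} = \frac{29 + h}{-132 + h}$)
$-8743 - K{\left(142 \right)} = -8743 - \frac{29 + 142}{-132 + 142} = -8743 - \frac{1}{10} \cdot 171 = -8743 - \frac{171}{10} = - \frac{87601}{10}$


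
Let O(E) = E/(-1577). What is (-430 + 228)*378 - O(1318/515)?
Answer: -62012905862/812155 ≈ -76356.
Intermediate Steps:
O(E) = -E/1577 (O(E) = E*(-1/1577) = -E/1577)
(-430 + 228)*378 - O(1318/515) = (-430 + 228)*378 - (-1)*1318/515/1577 = -202*378 - (-1)*1318*(1/515)/1577 = -76356 - (-1)*1318/(1577*515) = -76356 - 1*(-1318/812155) = -76356 + 1318/812155 = -62012905862/812155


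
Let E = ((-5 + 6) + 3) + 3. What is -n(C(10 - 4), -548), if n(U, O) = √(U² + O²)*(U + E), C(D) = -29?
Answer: 22*√301145 ≈ 12073.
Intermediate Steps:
E = 7 (E = (1 + 3) + 3 = 4 + 3 = 7)
n(U, O) = √(O² + U²)*(7 + U) (n(U, O) = √(U² + O²)*(U + 7) = √(O² + U²)*(7 + U))
-n(C(10 - 4), -548) = -√((-548)² + (-29)²)*(7 - 29) = -√(300304 + 841)*(-22) = -√301145*(-22) = -(-22)*√301145 = 22*√301145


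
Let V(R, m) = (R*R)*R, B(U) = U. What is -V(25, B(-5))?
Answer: -15625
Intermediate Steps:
V(R, m) = R³ (V(R, m) = R²*R = R³)
-V(25, B(-5)) = -1*25³ = -1*15625 = -15625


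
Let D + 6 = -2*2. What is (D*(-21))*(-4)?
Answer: -840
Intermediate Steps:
D = -10 (D = -6 - 2*2 = -6 - 4 = -10)
(D*(-21))*(-4) = -10*(-21)*(-4) = 210*(-4) = -840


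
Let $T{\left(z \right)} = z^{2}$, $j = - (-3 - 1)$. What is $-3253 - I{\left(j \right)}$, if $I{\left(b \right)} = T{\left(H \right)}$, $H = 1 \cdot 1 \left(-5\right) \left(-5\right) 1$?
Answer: $-3878$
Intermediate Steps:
$j = 4$ ($j = \left(-1\right) \left(-4\right) = 4$)
$H = 25$ ($H = 1 \left(\left(-5\right) \left(-5\right)\right) 1 = 1 \cdot 25 \cdot 1 = 25 \cdot 1 = 25$)
$I{\left(b \right)} = 625$ ($I{\left(b \right)} = 25^{2} = 625$)
$-3253 - I{\left(j \right)} = -3253 - 625 = -3878$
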